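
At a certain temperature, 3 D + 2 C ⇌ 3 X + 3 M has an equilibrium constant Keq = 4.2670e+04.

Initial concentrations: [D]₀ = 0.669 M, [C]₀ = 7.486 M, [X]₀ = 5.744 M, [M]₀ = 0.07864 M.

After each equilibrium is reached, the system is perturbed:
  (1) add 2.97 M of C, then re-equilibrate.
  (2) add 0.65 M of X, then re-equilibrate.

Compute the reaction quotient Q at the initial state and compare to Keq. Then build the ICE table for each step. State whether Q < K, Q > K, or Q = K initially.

Q₀ = 0.005493 vs Keq = 4.2670e+04 ⇒ Q<K, forward
Step 1:
                  D         C         X         M
  Initial     0.669     7.486     5.744   0.07864
  Change    -0.6337   -0.4225    0.6337    0.6337
  Equil     0.03531     7.064     6.378    0.7123
  solve Keq expr → x = 0.2112; check Q = 4.2670e+04
Then add 2.97 M of C.
Step 2:
                  D         C         X         M
  Initial   0.03531     10.03     6.378    0.7123
  Change  -0.007051 -0.004701  0.007051  0.007051
  Equil     0.02826     10.03     6.385    0.7194
  solve Keq expr → x = 0.00235; check Q = 4.2670e+04
Then add 0.65 M of X.
Step 3:
                  D         C         X         M
  Initial   0.02826     10.03     7.035    0.7194
  Change   0.002743  0.001829 -0.002743 -0.002743
  Equil     0.03101     10.03     7.032    0.7166
  solve Keq expr → x = -9.1426e-04; check Q = 4.2670e+04

Q₀ = 0.005493; Q < K (proceeds forward)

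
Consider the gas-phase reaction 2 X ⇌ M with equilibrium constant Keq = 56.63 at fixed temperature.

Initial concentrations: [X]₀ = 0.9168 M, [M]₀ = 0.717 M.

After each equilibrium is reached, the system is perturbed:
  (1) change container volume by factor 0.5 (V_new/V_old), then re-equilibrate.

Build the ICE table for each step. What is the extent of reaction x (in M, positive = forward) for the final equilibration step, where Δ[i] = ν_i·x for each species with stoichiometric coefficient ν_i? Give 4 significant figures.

Q₀ = 0.853 vs Keq = 56.63 ⇒ Q<K, forward
Step 1:
                    X           M
  init         0.9168       0.717
  Δ           -0.7771      0.3885
  eq           0.1397       1.106
  solve Keq expr → x = 0.3885; check Q = 56.63
Then change container volume by factor 0.5 (V_new/V_old).
Step 2:
                    X           M
  init         0.2794       2.211
  Δ          -0.08007     0.04003
  eq           0.1994       2.251
  solve Keq expr → x = 0.04003; check Q = 56.63

x = 0.04003 M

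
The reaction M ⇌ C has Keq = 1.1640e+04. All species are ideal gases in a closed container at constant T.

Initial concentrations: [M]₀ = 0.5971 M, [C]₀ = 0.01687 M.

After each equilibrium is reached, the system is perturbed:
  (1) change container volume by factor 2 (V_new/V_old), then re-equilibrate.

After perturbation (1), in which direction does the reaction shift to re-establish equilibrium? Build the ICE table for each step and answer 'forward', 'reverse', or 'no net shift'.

Q₀ = 0.02825 vs Keq = 1.1640e+04 ⇒ Q<K, forward
Step 1:
                    M           C
  I            0.5971     0.01687
  C            -0.597       0.597
  E        5.2742e-05      0.6139
  solve Keq expr → x = 0.597; check Q = 1.1640e+04
Then change container volume by factor 2 (V_new/V_old).
Step 2:
                    M           C
  I        2.6371e-05       0.307
  C                 0           0
  E        2.6371e-05       0.307
  solve Keq expr → x = 0; check Q = 1.1640e+04

Direction: no net shift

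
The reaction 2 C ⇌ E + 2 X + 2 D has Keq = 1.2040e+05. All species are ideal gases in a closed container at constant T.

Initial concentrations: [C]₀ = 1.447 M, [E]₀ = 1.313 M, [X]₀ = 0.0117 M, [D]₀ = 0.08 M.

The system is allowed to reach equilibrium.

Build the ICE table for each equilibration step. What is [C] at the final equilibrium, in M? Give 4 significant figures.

[C]_eq = 0.00904 M

Q₀ = 5.4939e-07 vs Keq = 1.2040e+05 ⇒ Q<K, forward
Step 1:
                  C         E         X         D
  Initial     1.447     1.313    0.0117      0.08
  Change     -1.438     0.719     1.438     1.438
  Equil     0.00904     2.032      1.45     1.518
  solve Keq expr → x = 0.719; check Q = 1.2040e+05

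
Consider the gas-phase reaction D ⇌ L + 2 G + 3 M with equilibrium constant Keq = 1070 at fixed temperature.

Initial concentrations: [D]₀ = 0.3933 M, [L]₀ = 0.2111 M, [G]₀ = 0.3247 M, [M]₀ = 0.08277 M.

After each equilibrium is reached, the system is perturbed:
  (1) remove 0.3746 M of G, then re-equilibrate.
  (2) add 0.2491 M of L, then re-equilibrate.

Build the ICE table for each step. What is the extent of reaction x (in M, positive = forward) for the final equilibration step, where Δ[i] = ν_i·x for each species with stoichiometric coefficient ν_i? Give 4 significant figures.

Q₀ = 3.2088e-05 vs Keq = 1070 ⇒ Q<K, forward
Step 1:
                    D           L           G           M
  Initial      0.3933      0.2111      0.3247     0.08277
  Change      -0.3919      0.3919      0.7838       1.176
  Equil      0.001381       0.603       1.109       1.259
  solve Keq expr → x = 0.3919; check Q = 1070
Then remove 0.3746 M of G.
Step 2:
                    D           L           G           M
  Initial    0.001381       0.603      0.7339       1.259
  Change  -7.6870e-04  7.6870e-04    0.001537    0.002306
  Equil    6.1180e-04      0.6038      0.7355       1.261
  solve Keq expr → x = 7.6870e-04; check Q = 1070
Then add 0.2491 M of L.
Step 3:
                    D           L           G           M
  Initial  6.1180e-04      0.8529      0.7355       1.261
  Change   2.4945e-04 -2.4945e-04 -4.9889e-04 -7.4834e-04
  Equil    8.6125e-04      0.8526       0.735        1.26
  solve Keq expr → x = -2.4945e-04; check Q = 1070

x = -2.4945e-04 M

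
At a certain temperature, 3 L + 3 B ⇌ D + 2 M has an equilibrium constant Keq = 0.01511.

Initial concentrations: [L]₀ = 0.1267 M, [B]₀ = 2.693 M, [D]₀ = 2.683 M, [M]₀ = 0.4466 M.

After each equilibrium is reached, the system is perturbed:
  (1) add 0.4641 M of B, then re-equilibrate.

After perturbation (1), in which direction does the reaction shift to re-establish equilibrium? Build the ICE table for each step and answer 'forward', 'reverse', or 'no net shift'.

Direction: forward

Q₀ = 13.47 vs Keq = 0.01511 ⇒ Q>K, reverse
Step 1:
                   L          B          D          M
  I           0.1267      2.693      2.683     0.4466
  C           0.4163     0.4163    -0.1388    -0.2775
  E            0.543      3.109      2.544     0.1691
  solve Keq expr → x = -0.1388; check Q = 0.01511
Then add 0.4641 M of B.
Step 2:
                   L          B          D          M
  I            0.543      3.573      2.544     0.1691
  C         -0.02957   -0.02957   0.009857    0.01971
  E           0.5134      3.544      2.554     0.1888
  solve Keq expr → x = 0.009857; check Q = 0.01511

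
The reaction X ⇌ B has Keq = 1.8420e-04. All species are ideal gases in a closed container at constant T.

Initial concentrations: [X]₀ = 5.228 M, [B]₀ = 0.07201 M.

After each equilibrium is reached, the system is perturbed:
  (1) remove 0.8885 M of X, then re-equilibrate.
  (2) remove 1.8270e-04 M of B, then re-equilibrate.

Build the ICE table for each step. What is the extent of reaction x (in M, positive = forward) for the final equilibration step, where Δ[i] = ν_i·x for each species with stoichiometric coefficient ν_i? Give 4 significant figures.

x = 1.8267e-04 M

Q₀ = 0.01377 vs Keq = 1.8420e-04 ⇒ Q>K, reverse
Step 1:
                  X         B
  I           5.228   0.07201
  C         0.07103  -0.07103
  E           5.299 9.7608e-04
  solve Keq expr → x = -0.07103; check Q = 1.8420e-04
Then remove 0.8885 M of X.
Step 2:
                  X         B
  I           4.411 9.7608e-04
  C       1.6363e-04 -1.6363e-04
  E           4.411 8.1245e-04
  solve Keq expr → x = -1.6363e-04; check Q = 1.8420e-04
Then remove 1.8270e-04 M of B.
Step 3:
                  X         B
  I           4.411 6.2975e-04
  C       -1.8267e-04 1.8267e-04
  E           4.411 8.1242e-04
  solve Keq expr → x = 1.8267e-04; check Q = 1.8420e-04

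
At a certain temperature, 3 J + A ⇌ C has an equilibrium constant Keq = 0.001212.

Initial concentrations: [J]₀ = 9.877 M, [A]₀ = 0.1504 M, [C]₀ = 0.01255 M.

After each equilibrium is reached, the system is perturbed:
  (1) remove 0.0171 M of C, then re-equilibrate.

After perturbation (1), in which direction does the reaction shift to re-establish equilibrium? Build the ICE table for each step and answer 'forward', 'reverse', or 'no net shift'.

Q₀ = 8.6601e-05 vs Keq = 0.001212 ⇒ Q<K, forward
Step 1:
                  J         A         C
  Initial     9.877    0.1504   0.01255
  Change    -0.2176  -0.07252   0.07252
  Equil       9.659   0.07788   0.08507
  solve Keq expr → x = 0.07252; check Q = 0.001212
Then remove 0.0171 M of C.
Step 2:
                  J         A         C
  Initial     9.659   0.07788   0.06797
  Change   -0.02371 -0.007904  0.007904
  Equil       9.636   0.06997   0.07588
  solve Keq expr → x = 0.007904; check Q = 0.001212

Direction: forward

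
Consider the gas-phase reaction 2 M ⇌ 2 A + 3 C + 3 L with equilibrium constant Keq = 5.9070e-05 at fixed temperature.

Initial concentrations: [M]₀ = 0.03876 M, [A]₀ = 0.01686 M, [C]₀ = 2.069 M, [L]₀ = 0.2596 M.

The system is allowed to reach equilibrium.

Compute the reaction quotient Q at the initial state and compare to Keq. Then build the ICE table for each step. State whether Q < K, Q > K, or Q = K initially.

Q₀ = 0.02932 vs Keq = 5.9070e-05 ⇒ Q>K, reverse
Step 1:
                    M           A           C           L
  I           0.03876     0.01686       2.069      0.2596
  C           0.01562    -0.01562    -0.02342    -0.02342
  E           0.05438    0.001245       2.046      0.2362
  solve Keq expr → x = -0.007808; check Q = 5.9070e-05

Q₀ = 0.02932; Q > K (proceeds reverse)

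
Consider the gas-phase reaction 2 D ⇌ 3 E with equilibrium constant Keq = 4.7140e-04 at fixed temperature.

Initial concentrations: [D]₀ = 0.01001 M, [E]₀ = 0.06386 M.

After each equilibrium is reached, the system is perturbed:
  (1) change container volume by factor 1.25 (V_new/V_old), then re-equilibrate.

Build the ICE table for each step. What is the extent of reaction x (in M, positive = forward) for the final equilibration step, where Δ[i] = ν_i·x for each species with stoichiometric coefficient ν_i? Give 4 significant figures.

x = 1.8613e-04 M

Q₀ = 2.599 vs Keq = 4.7140e-04 ⇒ Q>K, reverse
Step 1:
                    D           E
  I           0.01001     0.06386
  C           0.03592    -0.05388
  E           0.04593    0.009981
  solve Keq expr → x = -0.01796; check Q = 4.7140e-04
Then change container volume by factor 1.25 (V_new/V_old).
Step 2:
                    D           E
  I           0.03674    0.007985
  C       -3.7226e-04  5.5839e-04
  E           0.03637    0.008543
  solve Keq expr → x = 1.8613e-04; check Q = 4.7140e-04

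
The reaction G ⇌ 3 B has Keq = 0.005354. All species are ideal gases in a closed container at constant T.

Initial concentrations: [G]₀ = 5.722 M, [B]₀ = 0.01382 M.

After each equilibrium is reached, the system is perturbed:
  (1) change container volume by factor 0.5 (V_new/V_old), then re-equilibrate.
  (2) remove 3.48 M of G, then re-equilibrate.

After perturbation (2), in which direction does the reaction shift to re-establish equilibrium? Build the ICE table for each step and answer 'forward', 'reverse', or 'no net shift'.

Q₀ = 4.6129e-07 vs Keq = 0.005354 ⇒ Q<K, forward
Step 1:
                  G         B
  Initial     5.722   0.01382
  Change   -0.09909    0.2973
  Equil       5.623    0.3111
  solve Keq expr → x = 0.09909; check Q = 0.005354
Then change container volume by factor 0.5 (V_new/V_old).
Step 2:
                  G         B
  Initial     11.25    0.6222
  Change    0.07645   -0.2293
  Equil       11.32    0.3928
  solve Keq expr → x = -0.07645; check Q = 0.005354
Then remove 3.48 M of G.
Step 3:
                  G         B
  Initial     7.842    0.3928
  Change    0.01501  -0.04504
  Equil       7.857    0.3478
  solve Keq expr → x = -0.01501; check Q = 0.005354

Direction: reverse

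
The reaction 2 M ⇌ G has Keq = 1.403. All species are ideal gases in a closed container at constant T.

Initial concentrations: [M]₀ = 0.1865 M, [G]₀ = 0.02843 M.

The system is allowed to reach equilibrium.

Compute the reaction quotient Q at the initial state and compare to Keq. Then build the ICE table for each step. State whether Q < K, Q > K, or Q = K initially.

Q₀ = 0.8174 vs Keq = 1.403 ⇒ Q<K, forward
Step 1:
                    M           G
  init         0.1865     0.02843
  Δ          -0.02048     0.01024
  eq            0.166     0.03867
  solve Keq expr → x = 0.01024; check Q = 1.403

Q₀ = 0.8174; Q < K (proceeds forward)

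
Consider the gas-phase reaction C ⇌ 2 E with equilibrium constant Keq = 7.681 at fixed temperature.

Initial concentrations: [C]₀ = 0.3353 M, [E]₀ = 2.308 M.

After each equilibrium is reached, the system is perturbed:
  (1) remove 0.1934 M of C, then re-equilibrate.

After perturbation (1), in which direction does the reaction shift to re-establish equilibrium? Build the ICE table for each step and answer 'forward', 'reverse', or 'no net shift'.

Direction: reverse

Q₀ = 15.89 vs Keq = 7.681 ⇒ Q>K, reverse
Step 1:
                    C           E
  init         0.3353       2.308
  Δ            0.1695     -0.3389
  eq           0.5048       1.969
  solve Keq expr → x = -0.1695; check Q = 7.681
Then remove 0.1934 M of C.
Step 2:
                    C           E
  init         0.3114       1.969
  Δ           0.09795     -0.1959
  eq           0.4093       1.773
  solve Keq expr → x = -0.09795; check Q = 7.681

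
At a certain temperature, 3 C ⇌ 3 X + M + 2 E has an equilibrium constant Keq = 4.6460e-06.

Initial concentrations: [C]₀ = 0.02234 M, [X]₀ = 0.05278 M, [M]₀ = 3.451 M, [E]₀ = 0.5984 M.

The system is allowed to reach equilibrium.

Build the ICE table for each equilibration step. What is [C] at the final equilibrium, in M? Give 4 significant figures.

[C]_eq = 0.07392 M

Q₀ = 16.3 vs Keq = 4.6460e-06 ⇒ Q>K, reverse
Step 1:
                   C          X          M          E
  Initial    0.02234    0.05278      3.451     0.5984
  Change     0.05158   -0.05158   -0.01719   -0.03439
  Equil      0.07392   0.001198      3.434      0.564
  solve Keq expr → x = -0.01719; check Q = 4.6460e-06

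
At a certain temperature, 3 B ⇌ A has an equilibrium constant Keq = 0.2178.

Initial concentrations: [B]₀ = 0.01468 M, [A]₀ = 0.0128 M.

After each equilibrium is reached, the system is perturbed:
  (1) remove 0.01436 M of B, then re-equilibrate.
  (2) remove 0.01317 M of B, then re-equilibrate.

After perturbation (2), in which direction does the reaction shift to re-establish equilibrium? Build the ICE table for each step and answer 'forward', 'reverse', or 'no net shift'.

Q₀ = 4046 vs Keq = 0.2178 ⇒ Q>K, reverse
Step 1:
                  B         A
  init      0.01468    0.0128
  Δ          0.0383  -0.01277
  eq        0.05298 3.2394e-05
  solve Keq expr → x = -0.01277; check Q = 0.2178
Then remove 0.01436 M of B.
Step 2:
                  B         A
  init      0.03862 3.2394e-05
  Δ       5.9362e-05 -1.9787e-05
  eq        0.03868 1.2606e-05
  solve Keq expr → x = -1.9787e-05; check Q = 0.2178
Then remove 0.01317 M of B.
Step 3:
                  B         A
  init      0.02551 1.2606e-05
  Δ       2.6935e-05 -8.9783e-06
  eq        0.02554 3.6281e-06
  solve Keq expr → x = -8.9783e-06; check Q = 0.2178

Direction: reverse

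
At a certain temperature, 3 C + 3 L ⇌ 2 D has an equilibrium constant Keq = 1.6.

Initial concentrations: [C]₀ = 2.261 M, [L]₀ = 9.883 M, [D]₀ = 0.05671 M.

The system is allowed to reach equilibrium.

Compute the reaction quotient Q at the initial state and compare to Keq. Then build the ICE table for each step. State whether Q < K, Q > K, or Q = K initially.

Q₀ = 2.8824e-07 vs Keq = 1.6 ⇒ Q<K, forward
Step 1:
                  C         L         D
  init        2.261     9.883   0.05671
  Δ          -2.119    -2.119     1.412
  eq         0.1423     7.764     1.469
  solve Keq expr → x = 0.7062; check Q = 1.6

Q₀ = 2.8824e-07; Q < K (proceeds forward)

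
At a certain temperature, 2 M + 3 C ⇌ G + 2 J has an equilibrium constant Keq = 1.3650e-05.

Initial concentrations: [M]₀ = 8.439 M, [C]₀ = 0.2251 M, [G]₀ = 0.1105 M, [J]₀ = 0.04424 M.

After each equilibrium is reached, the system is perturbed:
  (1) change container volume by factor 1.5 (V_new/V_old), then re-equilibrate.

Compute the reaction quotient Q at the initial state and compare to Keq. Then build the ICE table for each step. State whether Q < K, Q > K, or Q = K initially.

Q₀ = 2.6625e-04 vs Keq = 1.3650e-05 ⇒ Q>K, reverse
Step 1:
                    M           C           G           J
  Initial       8.439      0.2251      0.1105     0.04424
  Change      0.03002     0.04504    -0.01501    -0.03002
  Equil         8.469      0.2701     0.09549     0.01422
  solve Keq expr → x = -0.01501; check Q = 1.3650e-05
Then change container volume by factor 1.5 (V_new/V_old).
Step 2:
                    M           C           G           J
  Initial       5.646      0.1801     0.06366    0.009478
  Change     0.002855    0.004282   -0.001427   -0.002855
  Equil         5.649      0.1844     0.06223    0.006623
  solve Keq expr → x = -0.001427; check Q = 1.3650e-05

Q₀ = 2.6625e-04; Q > K (proceeds reverse)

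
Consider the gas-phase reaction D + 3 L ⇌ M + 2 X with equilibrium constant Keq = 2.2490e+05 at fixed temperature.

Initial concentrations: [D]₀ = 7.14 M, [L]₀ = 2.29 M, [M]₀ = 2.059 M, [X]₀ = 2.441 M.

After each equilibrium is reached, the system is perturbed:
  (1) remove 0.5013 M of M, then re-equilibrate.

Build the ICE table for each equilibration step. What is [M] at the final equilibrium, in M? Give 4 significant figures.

Q₀ = 0.1431 vs Keq = 2.2490e+05 ⇒ Q<K, forward
Step 1:
                  D         L         M         X
  I            7.14      2.29     2.059     2.441
  C         -0.7529    -2.259    0.7529     1.506
  E           6.387   0.03124     2.812     3.947
  solve Keq expr → x = 0.7529; check Q = 2.2490e+05
Then remove 0.5013 M of M.
Step 2:
                  D         L         M         X
  I           6.387   0.03124     2.311     3.947
  C       -6.5635e-04 -0.001969 6.5635e-04  0.001313
  E           6.386   0.02927     2.311     3.948
  solve Keq expr → x = 6.5635e-04; check Q = 2.2490e+05

[M]_eq = 2.311 M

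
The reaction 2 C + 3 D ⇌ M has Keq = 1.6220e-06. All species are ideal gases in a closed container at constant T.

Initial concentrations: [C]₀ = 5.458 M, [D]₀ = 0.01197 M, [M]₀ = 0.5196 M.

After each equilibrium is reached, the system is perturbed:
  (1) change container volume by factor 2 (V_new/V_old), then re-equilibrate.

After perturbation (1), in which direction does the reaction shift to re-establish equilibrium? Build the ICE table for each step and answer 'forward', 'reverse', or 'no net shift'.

Q₀ = 1.0170e+04 vs Keq = 1.6220e-06 ⇒ Q>K, reverse
Step 1:
                   C          D          M
  I            5.458    0.01197     0.5196
  C            1.039      1.558    -0.5193
  E            6.497       1.57 2.6492e-04
  solve Keq expr → x = -0.5193; check Q = 1.6220e-06
Then change container volume by factor 2 (V_new/V_old).
Step 2:
                   C          D          M
  I            3.248      0.785 1.3246e-04
  C       2.4833e-04 3.7250e-04 -1.2417e-04
  E            3.249     0.7854 8.2917e-06
  solve Keq expr → x = -1.2417e-04; check Q = 1.6220e-06

Direction: reverse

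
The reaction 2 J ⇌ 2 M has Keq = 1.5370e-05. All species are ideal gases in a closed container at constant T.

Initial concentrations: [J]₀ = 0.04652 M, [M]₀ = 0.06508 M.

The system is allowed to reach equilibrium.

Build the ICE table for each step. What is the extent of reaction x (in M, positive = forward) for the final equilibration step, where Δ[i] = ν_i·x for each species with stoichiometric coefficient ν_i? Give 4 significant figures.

Q₀ = 1.957 vs Keq = 1.5370e-05 ⇒ Q>K, reverse
Step 1:
                   J          M
  init       0.04652    0.06508
  Δ          0.06464   -0.06464
  eq          0.1112 4.3581e-04
  solve Keq expr → x = -0.03232; check Q = 1.5370e-05

x = -0.03232 M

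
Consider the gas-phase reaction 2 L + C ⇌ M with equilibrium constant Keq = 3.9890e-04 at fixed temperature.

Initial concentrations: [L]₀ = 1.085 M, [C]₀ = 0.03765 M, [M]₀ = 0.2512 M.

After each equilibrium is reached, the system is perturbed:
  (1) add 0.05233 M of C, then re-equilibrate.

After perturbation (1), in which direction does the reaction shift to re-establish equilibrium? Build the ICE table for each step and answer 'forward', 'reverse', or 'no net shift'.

Q₀ = 5.668 vs Keq = 3.9890e-04 ⇒ Q>K, reverse
Step 1:
                    L           C           M
  Initial       1.085     0.03765      0.2512
  Change       0.5018      0.2509     -0.2509
  Equil         1.587      0.2886  2.8984e-04
  solve Keq expr → x = -0.2509; check Q = 3.9890e-04
Then add 0.05233 M of C.
Step 2:
                    L           C           M
  Initial       1.587      0.3409  2.8984e-04
  Change  -1.0493e-04 -5.2464e-05  5.2464e-05
  Equil         1.587      0.3408  3.4230e-04
  solve Keq expr → x = 5.2464e-05; check Q = 3.9890e-04

Direction: forward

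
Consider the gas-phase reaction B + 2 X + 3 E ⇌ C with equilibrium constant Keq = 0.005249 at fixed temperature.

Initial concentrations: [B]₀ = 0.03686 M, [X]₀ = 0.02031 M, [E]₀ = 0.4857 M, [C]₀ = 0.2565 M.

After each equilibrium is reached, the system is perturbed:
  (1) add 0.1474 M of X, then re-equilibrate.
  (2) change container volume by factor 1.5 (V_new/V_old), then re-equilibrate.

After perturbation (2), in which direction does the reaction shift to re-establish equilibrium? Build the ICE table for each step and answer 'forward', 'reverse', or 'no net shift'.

Q₀ = 1.4723e+05 vs Keq = 0.005249 ⇒ Q>K, reverse
Step 1:
                  B         X         E         C
  init      0.03686   0.02031    0.4857    0.2565
  Δ          0.2556    0.5113    0.7669   -0.2556
  eq         0.2925    0.5316     1.253 8.5285e-04
  solve Keq expr → x = -0.2556; check Q = 0.005249
Then add 0.1474 M of X.
Step 2:
                  B         X         E         C
  init       0.2925     0.679     1.253 8.5285e-04
  Δ       -5.2647e-04 -0.001053 -0.001579 5.2647e-04
  eq          0.292     0.678     1.251  0.001379
  solve Keq expr → x = 5.2647e-04; check Q = 0.005249
Then change container volume by factor 1.5 (V_new/V_old).
Step 3:
                  B         X         E         C
  init       0.1947     0.452     0.834 9.1955e-04
  Δ       7.9604e-04  0.001592  0.002388 -7.9604e-04
  eq         0.1954    0.4536    0.8364 1.2350e-04
  solve Keq expr → x = -7.9604e-04; check Q = 0.005249

Direction: reverse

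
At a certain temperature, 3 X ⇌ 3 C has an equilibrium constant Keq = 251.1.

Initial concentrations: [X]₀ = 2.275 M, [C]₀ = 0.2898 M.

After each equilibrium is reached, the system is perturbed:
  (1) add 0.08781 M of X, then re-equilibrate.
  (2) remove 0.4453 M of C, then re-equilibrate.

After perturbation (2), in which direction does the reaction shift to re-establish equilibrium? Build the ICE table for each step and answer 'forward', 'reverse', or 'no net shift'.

Direction: forward

Q₀ = 0.002067 vs Keq = 251.1 ⇒ Q<K, forward
Step 1:
                  X         C
  I           2.275    0.2898
  C          -1.924     1.924
  E          0.3509     2.214
  solve Keq expr → x = 0.6414; check Q = 251.1
Then add 0.08781 M of X.
Step 2:
                  X         C
  I          0.4387     2.214
  C         -0.0758    0.0758
  E          0.3629      2.29
  solve Keq expr → x = 0.02527; check Q = 251.1
Then remove 0.4453 M of C.
Step 3:
                  X         C
  I          0.3629     1.844
  C        -0.06093   0.06093
  E           0.302     1.905
  solve Keq expr → x = 0.02031; check Q = 251.1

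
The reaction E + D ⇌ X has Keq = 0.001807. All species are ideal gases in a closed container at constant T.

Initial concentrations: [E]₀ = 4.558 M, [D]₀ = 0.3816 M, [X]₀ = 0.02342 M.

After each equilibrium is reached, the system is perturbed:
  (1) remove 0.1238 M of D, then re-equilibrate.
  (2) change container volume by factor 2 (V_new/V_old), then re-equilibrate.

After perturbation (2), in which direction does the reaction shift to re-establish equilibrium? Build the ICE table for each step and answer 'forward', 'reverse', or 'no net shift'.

Direction: reverse

Q₀ = 0.01346 vs Keq = 0.001807 ⇒ Q>K, reverse
Step 1:
                    E           D           X
  Initial       4.558      0.3816     0.02342
  Change       0.0201      0.0201     -0.0201
  Equil         4.578      0.4017    0.003323
  solve Keq expr → x = -0.0201; check Q = 0.001807
Then remove 0.1238 M of D.
Step 2:
                    E           D           X
  Initial       4.578      0.2779    0.003323
  Change     0.001015    0.001015   -0.001015
  Equil         4.579      0.2789    0.002308
  solve Keq expr → x = -0.001015; check Q = 0.001807
Then change container volume by factor 2 (V_new/V_old).
Step 3:
                    E           D           X
  Initial        2.29      0.1395    0.001154
  Change   5.7444e-04  5.7444e-04 -5.7444e-04
  Equil          2.29        0.14  5.7948e-04
  solve Keq expr → x = -5.7444e-04; check Q = 0.001807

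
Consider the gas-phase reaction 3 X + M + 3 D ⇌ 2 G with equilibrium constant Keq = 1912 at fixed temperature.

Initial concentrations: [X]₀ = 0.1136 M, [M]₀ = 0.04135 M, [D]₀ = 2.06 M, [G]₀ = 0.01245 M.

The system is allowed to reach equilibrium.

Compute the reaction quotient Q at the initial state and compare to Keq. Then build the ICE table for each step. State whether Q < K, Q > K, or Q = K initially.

Q₀ = 0.2925; Q < K (proceeds forward)

Q₀ = 0.2925 vs Keq = 1912 ⇒ Q<K, forward
Step 1:
                    X           M           D           G
  init         0.1136     0.04135        2.06     0.01245
  Δ          -0.08458    -0.02819    -0.08458     0.05639
  eq          0.02902     0.01316       1.975     0.06884
  solve Keq expr → x = 0.02819; check Q = 1912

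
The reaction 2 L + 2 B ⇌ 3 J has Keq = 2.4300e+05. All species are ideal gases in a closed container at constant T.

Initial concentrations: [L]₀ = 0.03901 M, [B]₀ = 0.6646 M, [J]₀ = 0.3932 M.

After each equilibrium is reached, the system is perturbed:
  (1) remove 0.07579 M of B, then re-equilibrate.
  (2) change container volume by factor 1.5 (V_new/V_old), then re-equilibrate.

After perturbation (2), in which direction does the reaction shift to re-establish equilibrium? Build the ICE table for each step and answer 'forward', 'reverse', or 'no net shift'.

Direction: reverse

Q₀ = 90.44 vs Keq = 2.4300e+05 ⇒ Q<K, forward
Step 1:
                  L         B         J
  init      0.03901    0.6646    0.3932
  Δ        -0.03803  -0.03803   0.05705
  eq      9.7815e-04    0.6266    0.4502
  solve Keq expr → x = 0.01902; check Q = 2.4300e+05
Then remove 0.07579 M of B.
Step 2:
                  L         B         J
  init    9.7815e-04    0.5508    0.4502
  Δ       1.3359e-04 1.3359e-04 -2.0038e-04
  eq       0.001112    0.5509      0.45
  solve Keq expr → x = -6.6793e-05; check Q = 2.4300e+05
Then change container volume by factor 1.5 (V_new/V_old).
Step 3:
                  L         B         J
  init    7.4116e-04    0.3673       0.3
  Δ       1.6504e-04 1.6504e-04 -2.4756e-04
  eq      9.0620e-04    0.3674    0.2998
  solve Keq expr → x = -8.2521e-05; check Q = 2.4300e+05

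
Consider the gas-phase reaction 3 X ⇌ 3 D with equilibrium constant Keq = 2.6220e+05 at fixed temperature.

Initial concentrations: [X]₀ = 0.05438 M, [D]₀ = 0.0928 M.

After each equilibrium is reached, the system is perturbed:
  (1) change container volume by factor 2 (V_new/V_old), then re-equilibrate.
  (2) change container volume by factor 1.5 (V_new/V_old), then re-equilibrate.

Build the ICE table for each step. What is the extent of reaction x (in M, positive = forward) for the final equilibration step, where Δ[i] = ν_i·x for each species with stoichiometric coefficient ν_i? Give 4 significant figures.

Q₀ = 4.97 vs Keq = 2.6220e+05 ⇒ Q<K, forward
Step 1:
                  X         D
  I         0.05438    0.0928
  C        -0.05212   0.05212
  E        0.002264    0.1449
  solve Keq expr → x = 0.01737; check Q = 2.6220e+05
Then change container volume by factor 2 (V_new/V_old).
Step 2:
                  X         D
  I        0.001132   0.07246
  C               0         0
  E        0.001132   0.07246
  solve Keq expr → x = 0; check Q = 2.6220e+05
Then change container volume by factor 1.5 (V_new/V_old).
Step 3:
                  X         D
  I       7.5472e-04   0.04831
  C               0         0
  E       7.5472e-04   0.04831
  solve Keq expr → x = 0; check Q = 2.6220e+05

x = 0 M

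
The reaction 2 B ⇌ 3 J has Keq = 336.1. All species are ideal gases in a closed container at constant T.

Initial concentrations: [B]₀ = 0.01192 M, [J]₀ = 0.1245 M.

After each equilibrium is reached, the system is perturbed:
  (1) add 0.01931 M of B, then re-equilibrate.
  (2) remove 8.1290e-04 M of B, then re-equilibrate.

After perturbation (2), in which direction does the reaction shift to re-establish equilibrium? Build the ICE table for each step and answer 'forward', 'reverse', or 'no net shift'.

Direction: reverse

Q₀ = 13.58 vs Keq = 336.1 ⇒ Q<K, forward
Step 1:
                   B          J
  init       0.01192     0.1245
  Δ        -0.009118    0.01368
  eq        0.002802     0.1382
  solve Keq expr → x = 0.004559; check Q = 336.1
Then add 0.01931 M of B.
Step 2:
                   B          J
  init       0.02211     0.1382
  Δ         -0.01843    0.02764
  eq        0.003683     0.1658
  solve Keq expr → x = 0.009214; check Q = 336.1
Then remove 8.1290e-04 M of B.
Step 3:
                   B          J
  init       0.00287     0.1658
  Δ       7.7427e-04  -0.001161
  eq        0.003645     0.1647
  solve Keq expr → x = -3.8714e-04; check Q = 336.1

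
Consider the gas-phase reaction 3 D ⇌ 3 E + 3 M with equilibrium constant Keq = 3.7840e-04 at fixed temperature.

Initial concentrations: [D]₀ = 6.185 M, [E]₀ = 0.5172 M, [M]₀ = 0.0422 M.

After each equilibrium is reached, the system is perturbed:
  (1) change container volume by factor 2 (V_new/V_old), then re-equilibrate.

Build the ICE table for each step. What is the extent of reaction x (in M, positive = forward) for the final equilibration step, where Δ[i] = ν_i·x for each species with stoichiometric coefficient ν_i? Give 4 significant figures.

x = 0.03958 M

Q₀ = 4.3943e-08 vs Keq = 3.7840e-04 ⇒ Q<K, forward
Step 1:
                    D           E           M
  I             6.185      0.5172      0.0422
  C           -0.4089      0.4089      0.4089
  E             5.776      0.9261      0.4511
  solve Keq expr → x = 0.1363; check Q = 3.7840e-04
Then change container volume by factor 2 (V_new/V_old).
Step 2:
                    D           E           M
  I             2.888      0.4631      0.2256
  C           -0.1187      0.1187      0.1187
  E             2.769      0.5818      0.3443
  solve Keq expr → x = 0.03958; check Q = 3.7840e-04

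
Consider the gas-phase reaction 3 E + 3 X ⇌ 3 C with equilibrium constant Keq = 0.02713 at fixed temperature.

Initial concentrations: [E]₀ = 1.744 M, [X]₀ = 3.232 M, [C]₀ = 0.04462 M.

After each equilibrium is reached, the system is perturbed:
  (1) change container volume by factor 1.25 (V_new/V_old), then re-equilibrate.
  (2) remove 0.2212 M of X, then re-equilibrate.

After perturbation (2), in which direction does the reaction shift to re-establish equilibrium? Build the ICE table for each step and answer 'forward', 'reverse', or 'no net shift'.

Direction: reverse

Q₀ = 4.9606e-07 vs Keq = 0.02713 ⇒ Q<K, forward
Step 1:
                  E         X         C
  I           1.744     3.232   0.04462
  C          -0.724    -0.724     0.724
  E            1.02     2.508    0.7686
  solve Keq expr → x = 0.2413; check Q = 0.02713
Then change container volume by factor 1.25 (V_new/V_old).
Step 2:
                  E         X         C
  I           0.816     2.006    0.6149
  C         0.06584   0.06584  -0.06584
  E          0.8818     2.072    0.5491
  solve Keq expr → x = -0.02195; check Q = 0.02713
Then remove 0.2212 M of X.
Step 3:
                  E         X         C
  I          0.8818     1.851    0.5491
  C         0.03201   0.03201  -0.03201
  E          0.9138     1.883    0.5171
  solve Keq expr → x = -0.01067; check Q = 0.02713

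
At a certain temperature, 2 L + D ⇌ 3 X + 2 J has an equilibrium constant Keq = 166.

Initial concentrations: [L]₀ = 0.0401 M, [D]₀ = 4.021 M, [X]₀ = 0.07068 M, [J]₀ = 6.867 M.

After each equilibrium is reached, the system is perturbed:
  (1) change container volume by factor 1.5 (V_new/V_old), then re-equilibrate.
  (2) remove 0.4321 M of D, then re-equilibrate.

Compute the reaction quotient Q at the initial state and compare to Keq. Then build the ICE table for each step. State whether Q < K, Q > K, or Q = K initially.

Q₀ = 2.575 vs Keq = 166 ⇒ Q<K, forward
Step 1:
                    L           D           X           J
  I            0.0401       4.021     0.07068       6.867
  C          -0.02965    -0.01482     0.04447     0.02965
  E           0.01045       4.006      0.1152       6.897
  solve Keq expr → x = 0.01482; check Q = 166
Then change container volume by factor 1.5 (V_new/V_old).
Step 2:
                    L           D           X           J
  I          0.006967       2.671     0.07677       4.598
  C         -0.002039   -0.001019    0.003058    0.002039
  E          0.004928        2.67     0.07983         4.6
  solve Keq expr → x = 0.001019; check Q = 166
Then remove 0.4321 M of D.
Step 3:
                    L           D           X           J
  I          0.004928       2.238     0.07983         4.6
  C        3.9441e-04  1.9720e-04 -5.9161e-04 -3.9441e-04
  E          0.005323       2.238     0.07924       4.599
  solve Keq expr → x = -1.9720e-04; check Q = 166

Q₀ = 2.575; Q < K (proceeds forward)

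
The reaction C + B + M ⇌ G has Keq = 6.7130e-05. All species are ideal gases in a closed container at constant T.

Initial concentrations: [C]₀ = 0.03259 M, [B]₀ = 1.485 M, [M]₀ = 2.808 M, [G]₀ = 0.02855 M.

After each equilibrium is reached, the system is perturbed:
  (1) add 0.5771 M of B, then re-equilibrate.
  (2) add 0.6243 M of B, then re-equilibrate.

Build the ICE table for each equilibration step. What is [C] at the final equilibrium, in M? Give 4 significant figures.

[C]_eq = 0.06111 M

Q₀ = 0.2101 vs Keq = 6.7130e-05 ⇒ Q>K, reverse
Step 1:
                   C          B          M          G
  init       0.03259      1.485      2.808    0.02855
  Δ          0.02853    0.02853    0.02853   -0.02853
  eq         0.06112      1.514      2.837 1.7616e-05
  solve Keq expr → x = -0.02853; check Q = 6.7130e-05
Then add 0.5771 M of B.
Step 2:
                   C          B          M          G
  init       0.06112      2.091      2.837 1.7616e-05
  Δ       -6.7139e-06 -6.7139e-06 -6.7139e-06 6.7139e-06
  eq         0.06112      2.091      2.837 2.4329e-05
  solve Keq expr → x = 6.7139e-06; check Q = 6.7130e-05
Then add 0.6243 M of B.
Step 3:
                   C          B          M          G
  init       0.06112      2.715      2.837 2.4329e-05
  Δ       -7.2613e-06 -7.2613e-06 -7.2613e-06 7.2613e-06
  eq         0.06111      2.715      2.837 3.1591e-05
  solve Keq expr → x = 7.2613e-06; check Q = 6.7130e-05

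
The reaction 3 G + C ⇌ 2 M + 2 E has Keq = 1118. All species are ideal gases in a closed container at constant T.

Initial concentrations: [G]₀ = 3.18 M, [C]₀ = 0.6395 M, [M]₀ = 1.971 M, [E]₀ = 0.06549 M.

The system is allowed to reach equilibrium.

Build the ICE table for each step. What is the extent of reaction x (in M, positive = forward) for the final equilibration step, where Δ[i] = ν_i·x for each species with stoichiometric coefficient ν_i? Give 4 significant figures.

Q₀ = 8.1022e-04 vs Keq = 1118 ⇒ Q<K, forward
Step 1:
                    G           C           M           E
  Initial        3.18      0.6395       1.971     0.06549
  Change       -1.895     -0.6317       1.263       1.263
  Equil         1.285     0.00779       3.234       1.329
  solve Keq expr → x = 0.6317; check Q = 1118

x = 0.6317 M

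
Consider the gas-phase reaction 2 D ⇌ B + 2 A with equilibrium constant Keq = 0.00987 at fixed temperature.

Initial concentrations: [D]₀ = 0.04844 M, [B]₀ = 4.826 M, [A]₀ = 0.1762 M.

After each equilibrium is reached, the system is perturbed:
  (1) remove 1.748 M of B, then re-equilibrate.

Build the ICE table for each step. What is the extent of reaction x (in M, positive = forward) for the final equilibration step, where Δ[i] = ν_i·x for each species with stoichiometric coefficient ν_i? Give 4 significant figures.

Q₀ = 63.85 vs Keq = 0.00987 ⇒ Q>K, reverse
Step 1:
                    D           B           A
  init        0.04844       4.826      0.1762
  Δ            0.1664     -0.0832     -0.1664
  eq           0.2148       4.743    0.009801
  solve Keq expr → x = -0.0832; check Q = 0.00987
Then remove 1.748 M of B.
Step 2:
                    D           B           A
  init         0.2148       2.995    0.009801
  Δ         -0.002393    0.001197    0.002393
  eq           0.2124       2.996     0.01219
  solve Keq expr → x = 0.001197; check Q = 0.00987

x = 0.001197 M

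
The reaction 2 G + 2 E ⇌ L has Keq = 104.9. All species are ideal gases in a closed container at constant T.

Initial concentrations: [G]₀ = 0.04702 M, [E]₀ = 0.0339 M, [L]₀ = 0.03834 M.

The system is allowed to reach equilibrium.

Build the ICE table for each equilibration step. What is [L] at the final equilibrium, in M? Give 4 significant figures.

Q₀ = 1.5090e+04 vs Keq = 104.9 ⇒ Q>K, reverse
Step 1:
                   G          E          L
  Initial    0.04702     0.0339    0.03834
  Change     0.05752    0.05752   -0.02876
  Equil       0.1045    0.09142   0.009581
  solve Keq expr → x = -0.02876; check Q = 104.9

[L]_eq = 0.009581 M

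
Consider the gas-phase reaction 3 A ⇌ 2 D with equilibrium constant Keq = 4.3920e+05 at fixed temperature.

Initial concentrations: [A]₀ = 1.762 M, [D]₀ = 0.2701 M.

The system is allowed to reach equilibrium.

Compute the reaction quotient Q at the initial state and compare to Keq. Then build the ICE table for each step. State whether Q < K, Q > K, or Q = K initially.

Q₀ = 0.01334; Q < K (proceeds forward)

Q₀ = 0.01334 vs Keq = 4.3920e+05 ⇒ Q<K, forward
Step 1:
                    A           D
  Initial       1.762      0.2701
  Change       -1.745       1.164
  Equil       0.01673       1.434
  solve Keq expr → x = 0.5818; check Q = 4.3920e+05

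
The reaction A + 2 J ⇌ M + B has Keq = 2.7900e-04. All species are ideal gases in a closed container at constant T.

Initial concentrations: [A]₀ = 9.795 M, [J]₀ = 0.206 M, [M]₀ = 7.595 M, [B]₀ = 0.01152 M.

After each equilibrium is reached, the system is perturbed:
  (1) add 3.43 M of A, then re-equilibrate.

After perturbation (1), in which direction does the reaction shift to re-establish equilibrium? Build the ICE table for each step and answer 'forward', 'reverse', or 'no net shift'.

Q₀ = 0.2105 vs Keq = 2.7900e-04 ⇒ Q>K, reverse
Step 1:
                    A           J           M           B
  Initial       9.795       0.206       7.595     0.01152
  Change       0.0115       0.023     -0.0115     -0.0115
  Equil         9.807       0.229       7.583  1.8920e-05
  solve Keq expr → x = -0.0115; check Q = 2.7900e-04
Then add 3.43 M of A.
Step 2:
                    A           J           M           B
  Initial       13.24       0.229       7.583  1.8920e-05
  Change  -6.6147e-06 -1.3229e-05  6.6147e-06  6.6147e-06
  Equil         13.24       0.229       7.584  2.5535e-05
  solve Keq expr → x = 6.6147e-06; check Q = 2.7900e-04

Direction: forward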